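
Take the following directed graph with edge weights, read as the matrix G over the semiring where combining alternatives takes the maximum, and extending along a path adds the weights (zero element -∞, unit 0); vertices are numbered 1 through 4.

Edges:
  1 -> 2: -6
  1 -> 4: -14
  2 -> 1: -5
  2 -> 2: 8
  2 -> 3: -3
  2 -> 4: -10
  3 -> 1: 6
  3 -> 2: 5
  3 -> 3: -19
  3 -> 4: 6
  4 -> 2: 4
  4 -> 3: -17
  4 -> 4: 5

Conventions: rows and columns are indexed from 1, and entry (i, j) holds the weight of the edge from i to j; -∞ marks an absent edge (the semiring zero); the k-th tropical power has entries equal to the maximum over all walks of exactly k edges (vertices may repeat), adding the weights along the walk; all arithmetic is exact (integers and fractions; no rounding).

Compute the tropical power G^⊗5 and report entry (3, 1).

G^⊗2:
  [-11, 2, -9, -9]
  [3, 16, 5, 3]
  [0, 13, 2, 11]
  [-1, 12, 1, 10]
G^⊗3:
  [-3, 10, -1, -3]
  [11, 24, 13, 11]
  [8, 21, 10, 16]
  [7, 20, 9, 15]
G^⊗4:
  [5, 18, 7, 5]
  [19, 32, 21, 19]
  [16, 29, 18, 21]
  [15, 28, 17, 20]
G^⊗5:
  [13, 26, 15, 13]
  [27, 40, 29, 27]
  [24, 37, 26, 26]
  [23, 36, 25, 25]
Key observation: the optimum is the walk 3->2->2->2->2->1, with weight 5 + 8 + 8 + 8 + (-5) = 24.
Optimal value attained by: walk 3->2->2->2->2->1.
Answer: (G^⊗5)[3][1] = 24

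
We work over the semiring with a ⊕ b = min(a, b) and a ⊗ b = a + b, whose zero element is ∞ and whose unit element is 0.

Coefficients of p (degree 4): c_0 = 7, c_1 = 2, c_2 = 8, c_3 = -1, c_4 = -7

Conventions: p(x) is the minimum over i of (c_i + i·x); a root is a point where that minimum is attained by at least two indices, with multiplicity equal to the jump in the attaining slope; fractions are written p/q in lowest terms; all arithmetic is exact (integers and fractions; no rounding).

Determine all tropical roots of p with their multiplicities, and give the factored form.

hull edge (i=0, c=7) to (i=1, c=2): slope -5, span 1
hull edge (i=1, c=2) to (i=4, c=-7): slope -3, span 3
Factored form: p(x) = -7 ⊗ (x ⊕ 3) ⊗ (x ⊕ 3) ⊗ (x ⊕ 3) ⊗ (x ⊕ 5)
Answer: roots = 3 (mult 3), 5 (mult 1)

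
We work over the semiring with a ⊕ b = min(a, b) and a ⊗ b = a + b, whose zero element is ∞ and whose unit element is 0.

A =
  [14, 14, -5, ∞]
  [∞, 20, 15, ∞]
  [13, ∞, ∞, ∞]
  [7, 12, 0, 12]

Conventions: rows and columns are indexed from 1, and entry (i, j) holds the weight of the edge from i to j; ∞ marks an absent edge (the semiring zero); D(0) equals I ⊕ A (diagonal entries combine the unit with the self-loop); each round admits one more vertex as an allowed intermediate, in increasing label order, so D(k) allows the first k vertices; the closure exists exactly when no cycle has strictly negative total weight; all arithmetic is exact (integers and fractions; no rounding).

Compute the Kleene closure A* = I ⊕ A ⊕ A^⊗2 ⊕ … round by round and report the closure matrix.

D(0):
  [0, 14, -5, ∞]
  [∞, 0, 15, ∞]
  [13, ∞, 0, ∞]
  [7, 12, 0, 0]
D(1):
  [0, 14, -5, ∞]
  [∞, 0, 15, ∞]
  [13, 27, 0, ∞]
  [7, 12, 0, 0]
D(2):
  [0, 14, -5, ∞]
  [∞, 0, 15, ∞]
  [13, 27, 0, ∞]
  [7, 12, 0, 0]
D(3):
  [0, 14, -5, ∞]
  [28, 0, 15, ∞]
  [13, 27, 0, ∞]
  [7, 12, 0, 0]
D(4):
  [0, 14, -5, ∞]
  [28, 0, 15, ∞]
  [13, 27, 0, ∞]
  [7, 12, 0, 0]
Answer: A* = [[0, 14, -5, ∞], [28, 0, 15, ∞], [13, 27, 0, ∞], [7, 12, 0, 0]]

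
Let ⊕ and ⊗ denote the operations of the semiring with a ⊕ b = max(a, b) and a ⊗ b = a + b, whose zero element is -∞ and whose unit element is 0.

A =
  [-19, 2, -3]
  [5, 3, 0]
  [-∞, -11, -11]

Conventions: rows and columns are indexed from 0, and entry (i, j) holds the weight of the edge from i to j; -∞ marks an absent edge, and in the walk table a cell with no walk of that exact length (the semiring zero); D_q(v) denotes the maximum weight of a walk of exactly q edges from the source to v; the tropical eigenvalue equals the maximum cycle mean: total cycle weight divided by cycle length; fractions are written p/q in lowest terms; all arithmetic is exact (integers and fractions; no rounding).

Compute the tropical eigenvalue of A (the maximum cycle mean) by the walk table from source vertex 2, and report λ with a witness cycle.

q=0: [-∞, -∞, 0]
q=1: [-∞, -11, -11]
q=2: [-6, -8, -11]
q=3: [-3, -4, -8]
Optimal cycle mean attained by: cycle 0->1->0, total 2 + 5, length 2.
Answer: λ = 7/2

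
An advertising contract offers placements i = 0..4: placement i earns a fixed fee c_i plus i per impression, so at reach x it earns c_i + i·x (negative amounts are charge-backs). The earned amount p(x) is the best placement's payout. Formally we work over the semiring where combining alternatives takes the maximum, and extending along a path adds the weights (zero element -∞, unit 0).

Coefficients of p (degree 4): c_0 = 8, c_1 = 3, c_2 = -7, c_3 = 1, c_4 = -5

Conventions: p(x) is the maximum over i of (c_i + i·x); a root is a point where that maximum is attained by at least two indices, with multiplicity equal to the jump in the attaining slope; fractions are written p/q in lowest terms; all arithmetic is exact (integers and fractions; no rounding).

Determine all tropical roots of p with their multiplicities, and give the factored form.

hull edge (i=0, c=8) to (i=3, c=1): slope -7/3, span 3
hull edge (i=3, c=1) to (i=4, c=-5): slope -6, span 1
Factored form: p(x) = -5 ⊗ (x ⊕ 7/3) ⊗ (x ⊕ 7/3) ⊗ (x ⊕ 7/3) ⊗ (x ⊕ 6)
Answer: roots = 7/3 (mult 3), 6 (mult 1)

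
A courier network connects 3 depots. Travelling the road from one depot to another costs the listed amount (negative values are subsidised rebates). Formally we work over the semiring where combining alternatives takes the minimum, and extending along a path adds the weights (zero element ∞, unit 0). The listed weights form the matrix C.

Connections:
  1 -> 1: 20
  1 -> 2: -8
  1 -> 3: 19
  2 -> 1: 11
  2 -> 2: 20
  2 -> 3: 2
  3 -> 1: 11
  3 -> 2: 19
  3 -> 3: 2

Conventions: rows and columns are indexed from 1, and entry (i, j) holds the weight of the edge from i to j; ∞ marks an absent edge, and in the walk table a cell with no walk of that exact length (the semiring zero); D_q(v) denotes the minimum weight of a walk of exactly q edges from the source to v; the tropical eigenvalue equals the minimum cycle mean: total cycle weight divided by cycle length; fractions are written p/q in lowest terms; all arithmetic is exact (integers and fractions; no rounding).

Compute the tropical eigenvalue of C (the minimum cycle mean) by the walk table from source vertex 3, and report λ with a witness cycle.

q=0: [∞, ∞, 0]
q=1: [11, 19, 2]
q=2: [13, 3, 4]
q=3: [14, 5, 5]
Optimal cycle mean attained by: cycle 1->2->1, total (-8) + 11, length 2.
Answer: λ = 3/2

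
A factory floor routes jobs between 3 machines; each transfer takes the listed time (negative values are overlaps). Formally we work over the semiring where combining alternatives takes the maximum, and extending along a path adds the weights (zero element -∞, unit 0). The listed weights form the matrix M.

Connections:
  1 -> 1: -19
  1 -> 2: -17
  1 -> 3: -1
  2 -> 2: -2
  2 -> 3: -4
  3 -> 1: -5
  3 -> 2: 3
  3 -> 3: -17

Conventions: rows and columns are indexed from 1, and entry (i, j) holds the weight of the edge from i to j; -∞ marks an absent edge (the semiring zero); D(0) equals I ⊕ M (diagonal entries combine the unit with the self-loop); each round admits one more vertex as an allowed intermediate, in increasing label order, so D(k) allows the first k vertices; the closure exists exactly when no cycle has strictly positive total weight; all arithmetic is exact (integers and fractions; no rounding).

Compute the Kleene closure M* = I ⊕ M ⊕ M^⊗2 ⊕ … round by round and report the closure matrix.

D(0):
  [0, -17, -1]
  [-∞, 0, -4]
  [-5, 3, 0]
D(1):
  [0, -17, -1]
  [-∞, 0, -4]
  [-5, 3, 0]
D(2):
  [0, -17, -1]
  [-∞, 0, -4]
  [-5, 3, 0]
D(3):
  [0, 2, -1]
  [-9, 0, -4]
  [-5, 3, 0]
Answer: M* = [[0, 2, -1], [-9, 0, -4], [-5, 3, 0]]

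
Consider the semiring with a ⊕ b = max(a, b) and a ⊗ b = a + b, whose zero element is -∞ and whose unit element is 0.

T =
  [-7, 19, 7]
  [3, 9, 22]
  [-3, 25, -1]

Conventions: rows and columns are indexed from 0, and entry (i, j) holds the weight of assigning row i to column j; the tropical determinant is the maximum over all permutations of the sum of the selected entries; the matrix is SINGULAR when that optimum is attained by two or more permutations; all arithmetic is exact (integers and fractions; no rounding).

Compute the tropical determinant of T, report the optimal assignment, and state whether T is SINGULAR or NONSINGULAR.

σ = (0, 1, 2): (-7) + 9 + (-1) = 1
σ = (0, 2, 1): (-7) + 22 + 25 = 40
σ = (1, 0, 2): 19 + 3 + (-1) = 21
σ = (1, 2, 0): 19 + 22 + (-3) = 38
σ = (2, 0, 1): 7 + 3 + 25 = 35
σ = (2, 1, 0): 7 + 9 + (-3) = 13
Optimal value attained by: σ = (0, 2, 1).
Answer: det⊕(T) = 40; verdict: NONSINGULAR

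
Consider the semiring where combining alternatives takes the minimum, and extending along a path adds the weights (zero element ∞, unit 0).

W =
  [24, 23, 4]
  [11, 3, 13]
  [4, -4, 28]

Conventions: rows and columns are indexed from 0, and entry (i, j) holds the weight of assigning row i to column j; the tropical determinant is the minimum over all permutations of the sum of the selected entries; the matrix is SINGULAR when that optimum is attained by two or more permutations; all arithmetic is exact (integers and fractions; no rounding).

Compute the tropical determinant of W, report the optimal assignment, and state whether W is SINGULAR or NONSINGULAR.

σ = (0, 1, 2): 24 + 3 + 28 = 55
σ = (0, 2, 1): 24 + 13 + (-4) = 33
σ = (1, 0, 2): 23 + 11 + 28 = 62
σ = (1, 2, 0): 23 + 13 + 4 = 40
σ = (2, 0, 1): 4 + 11 + (-4) = 11
σ = (2, 1, 0): 4 + 3 + 4 = 11
Optimal value attained by: σ = (2, 0, 1).
Answer: det⊕(W) = 11; verdict: SINGULAR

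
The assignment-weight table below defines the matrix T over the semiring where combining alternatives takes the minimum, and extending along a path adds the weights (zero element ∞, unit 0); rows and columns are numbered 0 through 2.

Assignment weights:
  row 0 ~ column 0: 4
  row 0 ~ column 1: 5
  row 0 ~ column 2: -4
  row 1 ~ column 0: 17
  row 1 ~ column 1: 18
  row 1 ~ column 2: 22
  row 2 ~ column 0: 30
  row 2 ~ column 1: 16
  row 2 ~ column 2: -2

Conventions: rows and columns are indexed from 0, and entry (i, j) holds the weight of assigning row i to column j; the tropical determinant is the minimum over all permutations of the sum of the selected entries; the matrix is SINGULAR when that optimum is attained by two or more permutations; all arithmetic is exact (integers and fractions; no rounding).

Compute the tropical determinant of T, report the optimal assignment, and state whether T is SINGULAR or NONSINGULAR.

σ = (0, 1, 2): 4 + 18 + (-2) = 20
σ = (0, 2, 1): 4 + 22 + 16 = 42
σ = (1, 0, 2): 5 + 17 + (-2) = 20
σ = (1, 2, 0): 5 + 22 + 30 = 57
σ = (2, 0, 1): (-4) + 17 + 16 = 29
σ = (2, 1, 0): (-4) + 18 + 30 = 44
Optimal value attained by: σ = (0, 1, 2).
Answer: det⊕(T) = 20; verdict: SINGULAR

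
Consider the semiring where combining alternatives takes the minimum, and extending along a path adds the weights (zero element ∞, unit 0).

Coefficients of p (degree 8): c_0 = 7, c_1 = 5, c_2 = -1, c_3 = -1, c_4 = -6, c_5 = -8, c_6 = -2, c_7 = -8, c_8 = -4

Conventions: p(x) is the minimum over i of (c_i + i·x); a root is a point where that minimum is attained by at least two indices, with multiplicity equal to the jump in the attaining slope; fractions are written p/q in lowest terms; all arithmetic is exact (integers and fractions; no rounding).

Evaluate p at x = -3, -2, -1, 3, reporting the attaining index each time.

p(-3) = min(7+0·(-3)=7, 5+1·(-3)=2, -1+2·(-3)=-7, -1+3·(-3)=-10, -6+4·(-3)=-18, -8+5·(-3)=-23, -2+6·(-3)=-20, -8+7·(-3)=-29, -4+8·(-3)=-28) = -29 (attained by i=7)
p(-2) = min(7+0·(-2)=7, 5+1·(-2)=3, -1+2·(-2)=-5, -1+3·(-2)=-7, -6+4·(-2)=-14, -8+5·(-2)=-18, -2+6·(-2)=-14, -8+7·(-2)=-22, -4+8·(-2)=-20) = -22 (attained by i=7)
p(-1) = min(7+0·(-1)=7, 5+1·(-1)=4, -1+2·(-1)=-3, -1+3·(-1)=-4, -6+4·(-1)=-10, -8+5·(-1)=-13, -2+6·(-1)=-8, -8+7·(-1)=-15, -4+8·(-1)=-12) = -15 (attained by i=7)
p(3) = min(7+0·3=7, 5+1·3=8, -1+2·3=5, -1+3·3=8, -6+4·3=6, -8+5·3=7, -2+6·3=16, -8+7·3=13, -4+8·3=20) = 5 (attained by i=2)
Answer: p(-3) = -29; p(-2) = -22; p(-1) = -15; p(3) = 5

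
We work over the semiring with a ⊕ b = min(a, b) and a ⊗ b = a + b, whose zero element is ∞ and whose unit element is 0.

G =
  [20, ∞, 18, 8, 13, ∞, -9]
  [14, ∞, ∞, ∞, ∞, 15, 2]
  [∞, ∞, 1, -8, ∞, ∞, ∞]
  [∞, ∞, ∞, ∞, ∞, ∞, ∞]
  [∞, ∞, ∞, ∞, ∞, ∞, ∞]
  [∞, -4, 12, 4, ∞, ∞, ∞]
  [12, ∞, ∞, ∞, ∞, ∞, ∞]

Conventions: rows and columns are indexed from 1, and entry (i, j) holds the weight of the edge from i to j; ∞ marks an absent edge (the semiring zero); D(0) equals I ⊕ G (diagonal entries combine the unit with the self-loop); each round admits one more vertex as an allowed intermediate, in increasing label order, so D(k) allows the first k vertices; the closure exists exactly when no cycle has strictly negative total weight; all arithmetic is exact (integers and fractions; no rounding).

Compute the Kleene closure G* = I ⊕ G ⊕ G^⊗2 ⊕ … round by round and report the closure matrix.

D(0):
  [0, ∞, 18, 8, 13, ∞, -9]
  [14, 0, ∞, ∞, ∞, 15, 2]
  [∞, ∞, 0, -8, ∞, ∞, ∞]
  [∞, ∞, ∞, 0, ∞, ∞, ∞]
  [∞, ∞, ∞, ∞, 0, ∞, ∞]
  [∞, -4, 12, 4, ∞, 0, ∞]
  [12, ∞, ∞, ∞, ∞, ∞, 0]
D(1):
  [0, ∞, 18, 8, 13, ∞, -9]
  [14, 0, 32, 22, 27, 15, 2]
  [∞, ∞, 0, -8, ∞, ∞, ∞]
  [∞, ∞, ∞, 0, ∞, ∞, ∞]
  [∞, ∞, ∞, ∞, 0, ∞, ∞]
  [∞, -4, 12, 4, ∞, 0, ∞]
  [12, ∞, 30, 20, 25, ∞, 0]
D(2):
  [0, ∞, 18, 8, 13, ∞, -9]
  [14, 0, 32, 22, 27, 15, 2]
  [∞, ∞, 0, -8, ∞, ∞, ∞]
  [∞, ∞, ∞, 0, ∞, ∞, ∞]
  [∞, ∞, ∞, ∞, 0, ∞, ∞]
  [10, -4, 12, 4, 23, 0, -2]
  [12, ∞, 30, 20, 25, ∞, 0]
D(3):
  [0, ∞, 18, 8, 13, ∞, -9]
  [14, 0, 32, 22, 27, 15, 2]
  [∞, ∞, 0, -8, ∞, ∞, ∞]
  [∞, ∞, ∞, 0, ∞, ∞, ∞]
  [∞, ∞, ∞, ∞, 0, ∞, ∞]
  [10, -4, 12, 4, 23, 0, -2]
  [12, ∞, 30, 20, 25, ∞, 0]
D(4):
  [0, ∞, 18, 8, 13, ∞, -9]
  [14, 0, 32, 22, 27, 15, 2]
  [∞, ∞, 0, -8, ∞, ∞, ∞]
  [∞, ∞, ∞, 0, ∞, ∞, ∞]
  [∞, ∞, ∞, ∞, 0, ∞, ∞]
  [10, -4, 12, 4, 23, 0, -2]
  [12, ∞, 30, 20, 25, ∞, 0]
D(5):
  [0, ∞, 18, 8, 13, ∞, -9]
  [14, 0, 32, 22, 27, 15, 2]
  [∞, ∞, 0, -8, ∞, ∞, ∞]
  [∞, ∞, ∞, 0, ∞, ∞, ∞]
  [∞, ∞, ∞, ∞, 0, ∞, ∞]
  [10, -4, 12, 4, 23, 0, -2]
  [12, ∞, 30, 20, 25, ∞, 0]
D(6):
  [0, ∞, 18, 8, 13, ∞, -9]
  [14, 0, 27, 19, 27, 15, 2]
  [∞, ∞, 0, -8, ∞, ∞, ∞]
  [∞, ∞, ∞, 0, ∞, ∞, ∞]
  [∞, ∞, ∞, ∞, 0, ∞, ∞]
  [10, -4, 12, 4, 23, 0, -2]
  [12, ∞, 30, 20, 25, ∞, 0]
D(7):
  [0, ∞, 18, 8, 13, ∞, -9]
  [14, 0, 27, 19, 27, 15, 2]
  [∞, ∞, 0, -8, ∞, ∞, ∞]
  [∞, ∞, ∞, 0, ∞, ∞, ∞]
  [∞, ∞, ∞, ∞, 0, ∞, ∞]
  [10, -4, 12, 4, 23, 0, -2]
  [12, ∞, 30, 20, 25, ∞, 0]
Answer: G* = [[0, ∞, 18, 8, 13, ∞, -9], [14, 0, 27, 19, 27, 15, 2], [∞, ∞, 0, -8, ∞, ∞, ∞], [∞, ∞, ∞, 0, ∞, ∞, ∞], [∞, ∞, ∞, ∞, 0, ∞, ∞], [10, -4, 12, 4, 23, 0, -2], [12, ∞, 30, 20, 25, ∞, 0]]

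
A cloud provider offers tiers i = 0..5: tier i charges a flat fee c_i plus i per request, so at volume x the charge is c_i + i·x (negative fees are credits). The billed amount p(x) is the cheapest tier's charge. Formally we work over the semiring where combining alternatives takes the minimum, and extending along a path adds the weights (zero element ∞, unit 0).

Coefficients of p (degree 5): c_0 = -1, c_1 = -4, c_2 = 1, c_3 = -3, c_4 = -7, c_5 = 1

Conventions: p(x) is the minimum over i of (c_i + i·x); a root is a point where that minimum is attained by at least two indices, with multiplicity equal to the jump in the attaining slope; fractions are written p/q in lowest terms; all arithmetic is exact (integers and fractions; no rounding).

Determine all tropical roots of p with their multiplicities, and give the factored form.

hull edge (i=0, c=-1) to (i=1, c=-4): slope -3, span 1
hull edge (i=1, c=-4) to (i=4, c=-7): slope -1, span 3
hull edge (i=4, c=-7) to (i=5, c=1): slope 8, span 1
Factored form: p(x) = 1 ⊗ (x ⊕ (-8)) ⊗ (x ⊕ 1) ⊗ (x ⊕ 1) ⊗ (x ⊕ 1) ⊗ (x ⊕ 3)
Answer: roots = -8 (mult 1), 1 (mult 3), 3 (mult 1)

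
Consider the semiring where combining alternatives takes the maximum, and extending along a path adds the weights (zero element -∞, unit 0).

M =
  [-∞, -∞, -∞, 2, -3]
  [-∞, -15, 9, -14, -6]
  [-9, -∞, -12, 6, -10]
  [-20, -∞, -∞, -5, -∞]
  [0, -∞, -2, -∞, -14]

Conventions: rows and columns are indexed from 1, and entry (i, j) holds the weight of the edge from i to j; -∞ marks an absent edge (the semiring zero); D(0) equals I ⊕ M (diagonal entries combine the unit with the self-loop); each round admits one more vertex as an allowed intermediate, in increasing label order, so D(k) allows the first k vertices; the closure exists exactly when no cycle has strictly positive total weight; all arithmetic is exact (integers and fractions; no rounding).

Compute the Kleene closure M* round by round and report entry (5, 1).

D(0):
  [0, -∞, -∞, 2, -3]
  [-∞, 0, 9, -14, -6]
  [-9, -∞, 0, 6, -10]
  [-20, -∞, -∞, 0, -∞]
  [0, -∞, -2, -∞, 0]
D(1):
  [0, -∞, -∞, 2, -3]
  [-∞, 0, 9, -14, -6]
  [-9, -∞, 0, 6, -10]
  [-20, -∞, -∞, 0, -23]
  [0, -∞, -2, 2, 0]
D(2):
  [0, -∞, -∞, 2, -3]
  [-∞, 0, 9, -14, -6]
  [-9, -∞, 0, 6, -10]
  [-20, -∞, -∞, 0, -23]
  [0, -∞, -2, 2, 0]
D(3):
  [0, -∞, -∞, 2, -3]
  [0, 0, 9, 15, -1]
  [-9, -∞, 0, 6, -10]
  [-20, -∞, -∞, 0, -23]
  [0, -∞, -2, 4, 0]
D(4):
  [0, -∞, -∞, 2, -3]
  [0, 0, 9, 15, -1]
  [-9, -∞, 0, 6, -10]
  [-20, -∞, -∞, 0, -23]
  [0, -∞, -2, 4, 0]
D(5):
  [0, -∞, -5, 2, -3]
  [0, 0, 9, 15, -1]
  [-9, -∞, 0, 6, -10]
  [-20, -∞, -25, 0, -23]
  [0, -∞, -2, 4, 0]
Answer: M*[5][1] = 0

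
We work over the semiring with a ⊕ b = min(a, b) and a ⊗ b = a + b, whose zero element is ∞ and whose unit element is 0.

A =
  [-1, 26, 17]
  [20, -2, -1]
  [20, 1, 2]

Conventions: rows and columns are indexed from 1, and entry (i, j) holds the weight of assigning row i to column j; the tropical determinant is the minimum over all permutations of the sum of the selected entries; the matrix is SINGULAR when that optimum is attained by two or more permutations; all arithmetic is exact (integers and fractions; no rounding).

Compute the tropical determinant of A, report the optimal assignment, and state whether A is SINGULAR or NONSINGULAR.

σ = (1, 2, 3): (-1) + (-2) + 2 = -1
σ = (1, 3, 2): (-1) + (-1) + 1 = -1
σ = (2, 1, 3): 26 + 20 + 2 = 48
σ = (2, 3, 1): 26 + (-1) + 20 = 45
σ = (3, 1, 2): 17 + 20 + 1 = 38
σ = (3, 2, 1): 17 + (-2) + 20 = 35
Optimal value attained by: σ = (1, 2, 3).
Answer: det⊕(A) = -1; verdict: SINGULAR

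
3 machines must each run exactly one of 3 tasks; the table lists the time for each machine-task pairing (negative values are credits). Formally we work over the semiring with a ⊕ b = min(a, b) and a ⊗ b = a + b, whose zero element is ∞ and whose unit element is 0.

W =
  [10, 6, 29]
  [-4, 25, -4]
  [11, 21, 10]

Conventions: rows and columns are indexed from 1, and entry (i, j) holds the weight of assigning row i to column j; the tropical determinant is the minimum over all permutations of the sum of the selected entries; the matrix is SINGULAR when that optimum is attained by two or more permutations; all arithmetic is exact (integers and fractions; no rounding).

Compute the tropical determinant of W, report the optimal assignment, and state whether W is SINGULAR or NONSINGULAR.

σ = (1, 2, 3): 10 + 25 + 10 = 45
σ = (1, 3, 2): 10 + (-4) + 21 = 27
σ = (2, 1, 3): 6 + (-4) + 10 = 12
σ = (2, 3, 1): 6 + (-4) + 11 = 13
σ = (3, 1, 2): 29 + (-4) + 21 = 46
σ = (3, 2, 1): 29 + 25 + 11 = 65
Optimal value attained by: σ = (2, 1, 3).
Answer: det⊕(W) = 12; verdict: NONSINGULAR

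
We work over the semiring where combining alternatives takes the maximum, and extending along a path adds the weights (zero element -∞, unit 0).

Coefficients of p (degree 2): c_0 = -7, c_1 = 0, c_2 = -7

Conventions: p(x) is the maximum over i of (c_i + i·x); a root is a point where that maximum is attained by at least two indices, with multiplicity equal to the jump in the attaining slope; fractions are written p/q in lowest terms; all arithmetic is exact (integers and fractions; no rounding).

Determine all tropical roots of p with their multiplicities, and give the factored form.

hull edge (i=0, c=-7) to (i=1, c=0): slope 7, span 1
hull edge (i=1, c=0) to (i=2, c=-7): slope -7, span 1
Factored form: p(x) = -7 ⊗ (x ⊕ (-7)) ⊗ (x ⊕ 7)
Answer: roots = -7 (mult 1), 7 (mult 1)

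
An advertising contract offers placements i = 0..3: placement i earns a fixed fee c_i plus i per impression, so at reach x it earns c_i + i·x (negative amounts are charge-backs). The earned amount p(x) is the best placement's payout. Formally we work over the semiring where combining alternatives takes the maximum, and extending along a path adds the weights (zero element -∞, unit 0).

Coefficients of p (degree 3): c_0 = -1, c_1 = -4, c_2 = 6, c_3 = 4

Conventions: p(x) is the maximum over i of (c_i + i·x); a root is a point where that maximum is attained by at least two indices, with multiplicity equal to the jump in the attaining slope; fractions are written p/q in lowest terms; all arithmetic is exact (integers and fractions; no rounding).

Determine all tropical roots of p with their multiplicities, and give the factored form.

hull edge (i=0, c=-1) to (i=2, c=6): slope 7/2, span 2
hull edge (i=2, c=6) to (i=3, c=4): slope -2, span 1
Factored form: p(x) = 4 ⊗ (x ⊕ (-7/2)) ⊗ (x ⊕ (-7/2)) ⊗ (x ⊕ 2)
Answer: roots = -7/2 (mult 2), 2 (mult 1)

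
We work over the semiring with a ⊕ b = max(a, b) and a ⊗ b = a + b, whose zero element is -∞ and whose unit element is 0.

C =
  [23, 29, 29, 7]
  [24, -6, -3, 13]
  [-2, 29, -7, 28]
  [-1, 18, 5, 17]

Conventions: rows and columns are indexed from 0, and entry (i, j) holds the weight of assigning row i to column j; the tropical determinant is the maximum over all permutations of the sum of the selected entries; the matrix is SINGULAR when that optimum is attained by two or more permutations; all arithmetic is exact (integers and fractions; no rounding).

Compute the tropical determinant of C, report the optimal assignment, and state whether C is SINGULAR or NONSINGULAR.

σ = (0, 1, 2, 3): 23 + (-6) + (-7) + 17 = 27
σ = (0, 1, 3, 2): 23 + (-6) + 28 + 5 = 50
σ = (0, 2, 1, 3): 23 + (-3) + 29 + 17 = 66
σ = (0, 2, 3, 1): 23 + (-3) + 28 + 18 = 66
σ = (0, 3, 1, 2): 23 + 13 + 29 + 5 = 70
σ = (0, 3, 2, 1): 23 + 13 + (-7) + 18 = 47
σ = (1, 0, 2, 3): 29 + 24 + (-7) + 17 = 63
σ = (1, 0, 3, 2): 29 + 24 + 28 + 5 = 86
σ = (1, 2, 0, 3): 29 + (-3) + (-2) + 17 = 41
σ = (1, 2, 3, 0): 29 + (-3) + 28 + (-1) = 53
σ = (1, 3, 0, 2): 29 + 13 + (-2) + 5 = 45
σ = (1, 3, 2, 0): 29 + 13 + (-7) + (-1) = 34
σ = (2, 0, 1, 3): 29 + 24 + 29 + 17 = 99
σ = (2, 0, 3, 1): 29 + 24 + 28 + 18 = 99
σ = (2, 1, 0, 3): 29 + (-6) + (-2) + 17 = 38
σ = (2, 1, 3, 0): 29 + (-6) + 28 + (-1) = 50
σ = (2, 3, 0, 1): 29 + 13 + (-2) + 18 = 58
σ = (2, 3, 1, 0): 29 + 13 + 29 + (-1) = 70
σ = (3, 0, 1, 2): 7 + 24 + 29 + 5 = 65
σ = (3, 0, 2, 1): 7 + 24 + (-7) + 18 = 42
σ = (3, 1, 0, 2): 7 + (-6) + (-2) + 5 = 4
σ = (3, 1, 2, 0): 7 + (-6) + (-7) + (-1) = -7
σ = (3, 2, 0, 1): 7 + (-3) + (-2) + 18 = 20
σ = (3, 2, 1, 0): 7 + (-3) + 29 + (-1) = 32
Optimal value attained by: σ = (2, 0, 1, 3).
Answer: det⊕(C) = 99; verdict: SINGULAR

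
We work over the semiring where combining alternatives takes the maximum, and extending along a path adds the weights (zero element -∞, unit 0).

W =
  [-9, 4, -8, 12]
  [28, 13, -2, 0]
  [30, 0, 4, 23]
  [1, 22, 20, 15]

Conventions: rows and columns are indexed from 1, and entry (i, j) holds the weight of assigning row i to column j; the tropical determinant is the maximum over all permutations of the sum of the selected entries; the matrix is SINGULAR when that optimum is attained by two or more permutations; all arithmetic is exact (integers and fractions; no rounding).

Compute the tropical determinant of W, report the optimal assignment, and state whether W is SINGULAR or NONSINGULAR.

σ = (1, 2, 3, 4): (-9) + 13 + 4 + 15 = 23
σ = (1, 2, 4, 3): (-9) + 13 + 23 + 20 = 47
σ = (1, 3, 2, 4): (-9) + (-2) + 0 + 15 = 4
σ = (1, 3, 4, 2): (-9) + (-2) + 23 + 22 = 34
σ = (1, 4, 2, 3): (-9) + 0 + 0 + 20 = 11
σ = (1, 4, 3, 2): (-9) + 0 + 4 + 22 = 17
σ = (2, 1, 3, 4): 4 + 28 + 4 + 15 = 51
σ = (2, 1, 4, 3): 4 + 28 + 23 + 20 = 75
σ = (2, 3, 1, 4): 4 + (-2) + 30 + 15 = 47
σ = (2, 3, 4, 1): 4 + (-2) + 23 + 1 = 26
σ = (2, 4, 1, 3): 4 + 0 + 30 + 20 = 54
σ = (2, 4, 3, 1): 4 + 0 + 4 + 1 = 9
σ = (3, 1, 2, 4): (-8) + 28 + 0 + 15 = 35
σ = (3, 1, 4, 2): (-8) + 28 + 23 + 22 = 65
σ = (3, 2, 1, 4): (-8) + 13 + 30 + 15 = 50
σ = (3, 2, 4, 1): (-8) + 13 + 23 + 1 = 29
σ = (3, 4, 1, 2): (-8) + 0 + 30 + 22 = 44
σ = (3, 4, 2, 1): (-8) + 0 + 0 + 1 = -7
σ = (4, 1, 2, 3): 12 + 28 + 0 + 20 = 60
σ = (4, 1, 3, 2): 12 + 28 + 4 + 22 = 66
σ = (4, 2, 1, 3): 12 + 13 + 30 + 20 = 75
σ = (4, 2, 3, 1): 12 + 13 + 4 + 1 = 30
σ = (4, 3, 1, 2): 12 + (-2) + 30 + 22 = 62
σ = (4, 3, 2, 1): 12 + (-2) + 0 + 1 = 11
Optimal value attained by: σ = (2, 1, 4, 3).
Answer: det⊕(W) = 75; verdict: SINGULAR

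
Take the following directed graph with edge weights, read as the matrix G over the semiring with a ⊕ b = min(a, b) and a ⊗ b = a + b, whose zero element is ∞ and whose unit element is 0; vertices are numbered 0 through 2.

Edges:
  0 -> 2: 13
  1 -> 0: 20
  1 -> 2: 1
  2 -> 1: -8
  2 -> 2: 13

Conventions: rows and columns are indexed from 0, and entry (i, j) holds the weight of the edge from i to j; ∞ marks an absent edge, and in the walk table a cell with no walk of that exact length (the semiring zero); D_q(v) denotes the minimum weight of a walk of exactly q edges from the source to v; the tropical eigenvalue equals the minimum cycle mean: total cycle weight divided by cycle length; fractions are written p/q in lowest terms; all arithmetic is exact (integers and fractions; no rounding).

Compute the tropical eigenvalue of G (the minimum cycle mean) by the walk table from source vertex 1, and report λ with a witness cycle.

q=0: [∞, 0, ∞]
q=1: [20, ∞, 1]
q=2: [∞, -7, 14]
q=3: [13, 6, -6]
Optimal cycle mean attained by: cycle 1->2->1, total 1 + (-8), length 2.
Answer: λ = -7/2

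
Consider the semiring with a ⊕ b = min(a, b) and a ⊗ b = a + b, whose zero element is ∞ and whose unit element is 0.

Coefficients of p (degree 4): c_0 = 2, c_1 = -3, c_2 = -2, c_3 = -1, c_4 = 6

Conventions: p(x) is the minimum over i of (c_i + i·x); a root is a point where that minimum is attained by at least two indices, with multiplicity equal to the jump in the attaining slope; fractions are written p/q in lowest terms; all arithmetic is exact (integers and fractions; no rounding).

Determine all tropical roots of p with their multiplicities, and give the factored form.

hull edge (i=0, c=2) to (i=1, c=-3): slope -5, span 1
hull edge (i=1, c=-3) to (i=3, c=-1): slope 1, span 2
hull edge (i=3, c=-1) to (i=4, c=6): slope 7, span 1
Factored form: p(x) = 6 ⊗ (x ⊕ (-7)) ⊗ (x ⊕ (-1)) ⊗ (x ⊕ (-1)) ⊗ (x ⊕ 5)
Answer: roots = -7 (mult 1), -1 (mult 2), 5 (mult 1)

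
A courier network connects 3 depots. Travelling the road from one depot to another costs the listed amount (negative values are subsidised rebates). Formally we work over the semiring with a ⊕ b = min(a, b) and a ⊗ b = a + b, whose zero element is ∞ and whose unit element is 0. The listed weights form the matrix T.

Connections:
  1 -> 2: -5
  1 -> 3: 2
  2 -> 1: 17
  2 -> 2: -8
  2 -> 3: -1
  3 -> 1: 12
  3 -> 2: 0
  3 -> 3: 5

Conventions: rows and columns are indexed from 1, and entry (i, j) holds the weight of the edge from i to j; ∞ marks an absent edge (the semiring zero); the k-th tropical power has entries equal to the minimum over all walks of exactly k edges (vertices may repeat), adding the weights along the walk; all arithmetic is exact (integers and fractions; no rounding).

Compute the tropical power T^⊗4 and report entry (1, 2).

T^⊗2:
  [12, -13, -6]
  [9, -16, -9]
  [17, -8, -1]
T^⊗3:
  [4, -21, -14]
  [1, -24, -17]
  [9, -16, -9]
T^⊗4:
  [-4, -29, -22]
  [-7, -32, -25]
  [1, -24, -17]
Key observation: the optimum is the walk 1->2->2->2->2, with weight (-5) + (-8) + (-8) + (-8) = -29.
Optimal value attained by: walk 1->2->2->2->2.
Answer: (T^⊗4)[1][2] = -29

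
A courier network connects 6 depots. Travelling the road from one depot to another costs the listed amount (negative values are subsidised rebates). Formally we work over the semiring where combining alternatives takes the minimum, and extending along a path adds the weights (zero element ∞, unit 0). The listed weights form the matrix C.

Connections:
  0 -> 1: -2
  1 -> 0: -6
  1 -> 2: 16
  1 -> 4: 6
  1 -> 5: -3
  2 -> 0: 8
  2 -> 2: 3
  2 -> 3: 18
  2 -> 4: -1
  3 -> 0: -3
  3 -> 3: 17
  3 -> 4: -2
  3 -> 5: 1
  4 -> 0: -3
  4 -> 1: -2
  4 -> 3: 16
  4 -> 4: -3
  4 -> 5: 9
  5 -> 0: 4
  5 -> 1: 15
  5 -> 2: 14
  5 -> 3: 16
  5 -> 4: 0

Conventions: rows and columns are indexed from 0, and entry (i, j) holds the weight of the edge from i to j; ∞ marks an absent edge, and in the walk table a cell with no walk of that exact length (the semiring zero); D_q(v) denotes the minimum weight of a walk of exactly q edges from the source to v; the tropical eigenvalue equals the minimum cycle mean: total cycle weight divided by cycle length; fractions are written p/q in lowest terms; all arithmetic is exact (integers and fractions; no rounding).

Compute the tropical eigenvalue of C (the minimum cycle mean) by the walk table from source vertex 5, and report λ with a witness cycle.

q=0: [∞, ∞, ∞, ∞, ∞, 0]
q=1: [4, 15, 14, 16, 0, ∞]
q=2: [-3, -2, 17, 16, -3, 9]
q=3: [-8, -5, 14, 13, -6, -5]
q=4: [-11, -10, 9, 10, -9, -8]
q=5: [-16, -13, 6, 7, -12, -13]
q=6: [-19, -18, 1, 3, -15, -16]
Optimal cycle mean attained by: cycle 0->1->0, total (-2) + (-6), length 2.
Answer: λ = -4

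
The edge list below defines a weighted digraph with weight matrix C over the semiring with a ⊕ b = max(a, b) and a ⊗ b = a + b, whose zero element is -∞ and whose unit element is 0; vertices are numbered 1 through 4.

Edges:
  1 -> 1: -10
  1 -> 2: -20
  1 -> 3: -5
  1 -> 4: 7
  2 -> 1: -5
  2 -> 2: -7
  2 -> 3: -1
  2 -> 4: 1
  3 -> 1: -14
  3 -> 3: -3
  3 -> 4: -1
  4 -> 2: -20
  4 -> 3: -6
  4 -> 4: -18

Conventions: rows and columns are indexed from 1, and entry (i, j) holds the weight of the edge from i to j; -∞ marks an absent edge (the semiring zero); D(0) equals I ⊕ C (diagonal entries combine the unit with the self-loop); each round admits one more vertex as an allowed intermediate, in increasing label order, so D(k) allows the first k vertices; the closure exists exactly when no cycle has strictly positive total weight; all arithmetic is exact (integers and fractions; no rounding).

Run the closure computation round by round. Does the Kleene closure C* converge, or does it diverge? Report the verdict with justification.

D(0):
  [0, -20, -5, 7]
  [-5, 0, -1, 1]
  [-14, -∞, 0, -1]
  [-∞, -20, -6, 0]
D(1):
  [0, -20, -5, 7]
  [-5, 0, -1, 2]
  [-14, -34, 0, -1]
  [-∞, -20, -6, 0]
D(2):
  [0, -20, -5, 7]
  [-5, 0, -1, 2]
  [-14, -34, 0, -1]
  [-25, -20, -6, 0]
D(3):
  [0, -20, -5, 7]
  [-5, 0, -1, 2]
  [-14, -34, 0, -1]
  [-20, -20, -6, 0]
D(4):
  [0, -13, 1, 7]
  [-5, 0, -1, 2]
  [-14, -21, 0, -1]
  [-20, -20, -6, 0]
Key observation: every diagonal entry stays at the unit through all rounds, so no improving cycle exists.
Answer: CONVERGES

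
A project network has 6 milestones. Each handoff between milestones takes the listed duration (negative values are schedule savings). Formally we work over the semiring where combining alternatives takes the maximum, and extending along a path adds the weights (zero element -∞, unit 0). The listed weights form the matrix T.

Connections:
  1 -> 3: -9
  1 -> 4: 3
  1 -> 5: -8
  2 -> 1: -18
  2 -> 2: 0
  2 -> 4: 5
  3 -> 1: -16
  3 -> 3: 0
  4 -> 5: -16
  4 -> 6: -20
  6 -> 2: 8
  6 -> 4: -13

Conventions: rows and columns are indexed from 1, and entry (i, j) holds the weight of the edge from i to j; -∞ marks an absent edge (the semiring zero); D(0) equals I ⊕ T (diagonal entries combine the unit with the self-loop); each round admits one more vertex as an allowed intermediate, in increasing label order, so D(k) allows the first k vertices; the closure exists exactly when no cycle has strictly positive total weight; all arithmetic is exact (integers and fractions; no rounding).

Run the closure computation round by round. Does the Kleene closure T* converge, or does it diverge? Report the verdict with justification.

D(0):
  [0, -∞, -9, 3, -8, -∞]
  [-18, 0, -∞, 5, -∞, -∞]
  [-16, -∞, 0, -∞, -∞, -∞]
  [-∞, -∞, -∞, 0, -16, -20]
  [-∞, -∞, -∞, -∞, 0, -∞]
  [-∞, 8, -∞, -13, -∞, 0]
D(1):
  [0, -∞, -9, 3, -8, -∞]
  [-18, 0, -27, 5, -26, -∞]
  [-16, -∞, 0, -13, -24, -∞]
  [-∞, -∞, -∞, 0, -16, -20]
  [-∞, -∞, -∞, -∞, 0, -∞]
  [-∞, 8, -∞, -13, -∞, 0]
D(2):
  [0, -∞, -9, 3, -8, -∞]
  [-18, 0, -27, 5, -26, -∞]
  [-16, -∞, 0, -13, -24, -∞]
  [-∞, -∞, -∞, 0, -16, -20]
  [-∞, -∞, -∞, -∞, 0, -∞]
  [-10, 8, -19, 13, -18, 0]
D(3):
  [0, -∞, -9, 3, -8, -∞]
  [-18, 0, -27, 5, -26, -∞]
  [-16, -∞, 0, -13, -24, -∞]
  [-∞, -∞, -∞, 0, -16, -20]
  [-∞, -∞, -∞, -∞, 0, -∞]
  [-10, 8, -19, 13, -18, 0]
D(4):
  [0, -∞, -9, 3, -8, -17]
  [-18, 0, -27, 5, -11, -15]
  [-16, -∞, 0, -13, -24, -33]
  [-∞, -∞, -∞, 0, -16, -20]
  [-∞, -∞, -∞, -∞, 0, -∞]
  [-10, 8, -19, 13, -3, 0]
D(5):
  [0, -∞, -9, 3, -8, -17]
  [-18, 0, -27, 5, -11, -15]
  [-16, -∞, 0, -13, -24, -33]
  [-∞, -∞, -∞, 0, -16, -20]
  [-∞, -∞, -∞, -∞, 0, -∞]
  [-10, 8, -19, 13, -3, 0]
D(6):
  [0, -9, -9, 3, -8, -17]
  [-18, 0, -27, 5, -11, -15]
  [-16, -25, 0, -13, -24, -33]
  [-30, -12, -39, 0, -16, -20]
  [-∞, -∞, -∞, -∞, 0, -∞]
  [-10, 8, -19, 13, -3, 0]
Key observation: every diagonal entry stays at the unit through all rounds, so no improving cycle exists.
Answer: CONVERGES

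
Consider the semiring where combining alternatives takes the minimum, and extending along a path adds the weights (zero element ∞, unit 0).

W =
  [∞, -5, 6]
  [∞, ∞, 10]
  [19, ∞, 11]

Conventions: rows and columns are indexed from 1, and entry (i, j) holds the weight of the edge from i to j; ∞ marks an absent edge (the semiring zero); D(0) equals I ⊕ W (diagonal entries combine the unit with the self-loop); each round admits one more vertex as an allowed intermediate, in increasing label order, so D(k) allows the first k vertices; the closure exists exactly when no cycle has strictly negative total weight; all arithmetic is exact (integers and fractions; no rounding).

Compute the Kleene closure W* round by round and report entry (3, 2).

D(0):
  [0, -5, 6]
  [∞, 0, 10]
  [19, ∞, 0]
D(1):
  [0, -5, 6]
  [∞, 0, 10]
  [19, 14, 0]
D(2):
  [0, -5, 5]
  [∞, 0, 10]
  [19, 14, 0]
D(3):
  [0, -5, 5]
  [29, 0, 10]
  [19, 14, 0]
Answer: W*[3][2] = 14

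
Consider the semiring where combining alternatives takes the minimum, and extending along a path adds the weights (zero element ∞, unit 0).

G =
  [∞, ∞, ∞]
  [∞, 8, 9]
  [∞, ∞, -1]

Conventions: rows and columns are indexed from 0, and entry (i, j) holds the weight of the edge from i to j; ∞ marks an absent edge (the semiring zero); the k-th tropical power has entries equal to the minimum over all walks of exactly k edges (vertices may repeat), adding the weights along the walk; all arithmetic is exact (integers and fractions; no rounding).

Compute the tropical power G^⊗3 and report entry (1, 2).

G^⊗2:
  [∞, ∞, ∞]
  [∞, 16, 8]
  [∞, ∞, -2]
G^⊗3:
  [∞, ∞, ∞]
  [∞, 24, 7]
  [∞, ∞, -3]
Key observation: the optimum is the walk 1->2->2->2, with weight 9 + (-1) + (-1) = 7.
Optimal value attained by: walk 1->2->2->2.
Answer: (G^⊗3)[1][2] = 7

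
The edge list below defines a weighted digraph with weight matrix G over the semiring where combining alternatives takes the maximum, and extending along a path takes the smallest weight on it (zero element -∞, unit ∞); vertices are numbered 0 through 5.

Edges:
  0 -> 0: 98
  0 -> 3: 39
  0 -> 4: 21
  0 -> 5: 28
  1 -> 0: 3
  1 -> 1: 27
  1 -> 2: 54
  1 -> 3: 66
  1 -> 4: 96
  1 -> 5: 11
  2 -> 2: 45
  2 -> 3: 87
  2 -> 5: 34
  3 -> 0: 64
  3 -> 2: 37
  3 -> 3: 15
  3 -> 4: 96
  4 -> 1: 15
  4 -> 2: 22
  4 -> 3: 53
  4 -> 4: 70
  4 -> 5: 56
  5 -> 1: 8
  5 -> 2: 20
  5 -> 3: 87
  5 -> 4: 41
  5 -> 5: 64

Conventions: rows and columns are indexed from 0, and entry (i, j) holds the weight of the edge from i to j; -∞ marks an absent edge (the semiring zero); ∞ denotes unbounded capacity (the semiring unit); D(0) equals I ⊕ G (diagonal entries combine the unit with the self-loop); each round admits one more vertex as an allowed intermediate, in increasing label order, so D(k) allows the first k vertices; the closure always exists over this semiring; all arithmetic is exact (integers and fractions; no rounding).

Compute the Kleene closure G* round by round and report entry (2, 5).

D(0):
  [∞, -∞, -∞, 39, 21, 28]
  [3, ∞, 54, 66, 96, 11]
  [-∞, -∞, ∞, 87, -∞, 34]
  [64, -∞, 37, ∞, 96, -∞]
  [-∞, 15, 22, 53, ∞, 56]
  [-∞, 8, 20, 87, 41, ∞]
D(1):
  [∞, -∞, -∞, 39, 21, 28]
  [3, ∞, 54, 66, 96, 11]
  [-∞, -∞, ∞, 87, -∞, 34]
  [64, -∞, 37, ∞, 96, 28]
  [-∞, 15, 22, 53, ∞, 56]
  [-∞, 8, 20, 87, 41, ∞]
D(2):
  [∞, -∞, -∞, 39, 21, 28]
  [3, ∞, 54, 66, 96, 11]
  [-∞, -∞, ∞, 87, -∞, 34]
  [64, -∞, 37, ∞, 96, 28]
  [3, 15, 22, 53, ∞, 56]
  [3, 8, 20, 87, 41, ∞]
D(3):
  [∞, -∞, -∞, 39, 21, 28]
  [3, ∞, 54, 66, 96, 34]
  [-∞, -∞, ∞, 87, -∞, 34]
  [64, -∞, 37, ∞, 96, 34]
  [3, 15, 22, 53, ∞, 56]
  [3, 8, 20, 87, 41, ∞]
D(4):
  [∞, -∞, 37, 39, 39, 34]
  [64, ∞, 54, 66, 96, 34]
  [64, -∞, ∞, 87, 87, 34]
  [64, -∞, 37, ∞, 96, 34]
  [53, 15, 37, 53, ∞, 56]
  [64, 8, 37, 87, 87, ∞]
D(5):
  [∞, 15, 37, 39, 39, 39]
  [64, ∞, 54, 66, 96, 56]
  [64, 15, ∞, 87, 87, 56]
  [64, 15, 37, ∞, 96, 56]
  [53, 15, 37, 53, ∞, 56]
  [64, 15, 37, 87, 87, ∞]
D(6):
  [∞, 15, 37, 39, 39, 39]
  [64, ∞, 54, 66, 96, 56]
  [64, 15, ∞, 87, 87, 56]
  [64, 15, 37, ∞, 96, 56]
  [56, 15, 37, 56, ∞, 56]
  [64, 15, 37, 87, 87, ∞]
Answer: G*[2][5] = 56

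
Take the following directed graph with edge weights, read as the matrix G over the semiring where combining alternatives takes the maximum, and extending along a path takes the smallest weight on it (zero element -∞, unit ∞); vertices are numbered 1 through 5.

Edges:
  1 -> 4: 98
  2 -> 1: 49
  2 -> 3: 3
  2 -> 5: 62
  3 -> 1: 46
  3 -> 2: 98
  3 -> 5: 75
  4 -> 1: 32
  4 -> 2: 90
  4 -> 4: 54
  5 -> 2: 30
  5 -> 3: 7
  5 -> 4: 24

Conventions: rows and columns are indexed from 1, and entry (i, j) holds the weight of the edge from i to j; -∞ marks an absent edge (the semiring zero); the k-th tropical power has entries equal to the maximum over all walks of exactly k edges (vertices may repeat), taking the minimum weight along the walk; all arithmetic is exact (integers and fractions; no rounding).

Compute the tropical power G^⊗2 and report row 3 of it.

G^⊗2:
  [32, 90, -∞, 54, -∞]
  [3, 30, 7, 49, 3]
  [49, 30, 7, 46, 62]
  [49, 54, 3, 54, 62]
  [30, 24, 3, 24, 30]
Answer: row 3 of G^⊗2 = [49, 30, 7, 46, 62]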